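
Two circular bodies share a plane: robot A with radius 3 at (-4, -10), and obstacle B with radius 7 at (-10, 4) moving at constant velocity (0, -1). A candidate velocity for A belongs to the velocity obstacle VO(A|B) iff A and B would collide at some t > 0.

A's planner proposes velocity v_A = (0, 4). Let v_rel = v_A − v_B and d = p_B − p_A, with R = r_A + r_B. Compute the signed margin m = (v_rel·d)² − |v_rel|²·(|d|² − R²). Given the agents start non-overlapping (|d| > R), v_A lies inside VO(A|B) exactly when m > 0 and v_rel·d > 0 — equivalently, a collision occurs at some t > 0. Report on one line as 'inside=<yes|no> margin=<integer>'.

d = (-6, 14),  |d|² = 232;  R = 3+7 = 10,  c = 232−10² = 132
v_rel = (0, 5),  |v_rel|² = 25;  v_rel·d = (0)·(-6) + (5)·(14) = 70
25·t² − 140·t + 132 = 0  ⇒  m = 70² − 25·132 = 1600
m = 1600 > 0,  v_rel·d = 70 > 0  ⇒  inside

inside=yes margin=1600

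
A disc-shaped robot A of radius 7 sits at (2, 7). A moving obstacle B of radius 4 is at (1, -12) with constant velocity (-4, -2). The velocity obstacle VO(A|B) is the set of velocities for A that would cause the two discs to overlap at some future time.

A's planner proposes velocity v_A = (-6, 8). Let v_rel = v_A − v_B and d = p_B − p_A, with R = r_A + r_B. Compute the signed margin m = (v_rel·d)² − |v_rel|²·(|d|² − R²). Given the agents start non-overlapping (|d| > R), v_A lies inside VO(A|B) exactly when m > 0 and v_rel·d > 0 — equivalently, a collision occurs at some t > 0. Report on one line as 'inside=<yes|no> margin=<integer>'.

d = (-1, -19),  |d|² = 362;  R = 7+4 = 11,  c = 362−11² = 241
v_rel = (-2, 10),  |v_rel|² = 104;  v_rel·d = (-2)·(-1) + (10)·(-19) = -188
104·t² + 376·t + 241 = 0  ⇒  m = (-188)² − 104·241 = 10280
m = 10280 > 0,  v_rel·d = -188 < 0  ⇒  outside

inside=no margin=10280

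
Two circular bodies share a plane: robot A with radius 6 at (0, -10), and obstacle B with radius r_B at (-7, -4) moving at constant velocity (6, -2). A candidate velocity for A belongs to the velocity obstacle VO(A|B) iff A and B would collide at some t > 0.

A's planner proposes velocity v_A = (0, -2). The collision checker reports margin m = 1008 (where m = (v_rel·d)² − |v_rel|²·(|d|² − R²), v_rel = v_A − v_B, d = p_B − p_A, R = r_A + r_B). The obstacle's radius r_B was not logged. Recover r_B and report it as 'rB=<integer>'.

m = 1008
d = (-7, 6);  v_rel = (-6, 0),  |v_rel|² = 36
v_rel×d = (-6)·(6) − (0)·(-7) = -36
since m = R²·36 − (-36)²:  R² = (1296 + 1008) / 36 = 64
R = √64 = 8  ⇒  r_B = 8 − 6 = 2

rB=2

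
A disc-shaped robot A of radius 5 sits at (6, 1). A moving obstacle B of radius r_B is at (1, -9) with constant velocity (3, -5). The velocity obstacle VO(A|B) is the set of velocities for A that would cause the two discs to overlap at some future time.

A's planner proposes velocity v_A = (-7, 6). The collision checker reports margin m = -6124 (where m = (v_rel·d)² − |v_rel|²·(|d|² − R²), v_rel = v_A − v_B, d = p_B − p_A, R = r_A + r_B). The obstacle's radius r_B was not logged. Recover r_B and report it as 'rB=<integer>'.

m = -6124
d = (-5, -10);  v_rel = (-10, 11),  |v_rel|² = 221
v_rel×d = (-10)·(-10) − (11)·(-5) = 155
since m = R²·221 − 155²:  R² = (24025 + -6124) / 221 = 81
R = √81 = 9  ⇒  r_B = 9 − 5 = 4

rB=4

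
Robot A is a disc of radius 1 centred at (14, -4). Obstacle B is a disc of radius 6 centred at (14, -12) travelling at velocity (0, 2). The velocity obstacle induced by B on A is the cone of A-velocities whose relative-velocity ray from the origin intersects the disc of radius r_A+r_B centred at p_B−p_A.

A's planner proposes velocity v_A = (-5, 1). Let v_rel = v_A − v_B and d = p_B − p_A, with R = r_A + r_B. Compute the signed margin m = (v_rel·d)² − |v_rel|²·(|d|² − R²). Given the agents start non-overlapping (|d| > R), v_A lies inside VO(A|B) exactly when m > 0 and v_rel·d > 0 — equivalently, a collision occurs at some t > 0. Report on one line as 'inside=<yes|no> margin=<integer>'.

d = (0, -8),  |d|² = 64;  R = 1+6 = 7,  c = 64−7² = 15
v_rel = (-5, -1),  |v_rel|² = 26;  v_rel·d = (-5)·(0) + (-1)·(-8) = 8
26·t² − 16·t + 15 = 0  ⇒  m = 8² − 26·15 = -326
m = -326 < 0,  v_rel·d = 8 > 0  ⇒  outside

inside=no margin=-326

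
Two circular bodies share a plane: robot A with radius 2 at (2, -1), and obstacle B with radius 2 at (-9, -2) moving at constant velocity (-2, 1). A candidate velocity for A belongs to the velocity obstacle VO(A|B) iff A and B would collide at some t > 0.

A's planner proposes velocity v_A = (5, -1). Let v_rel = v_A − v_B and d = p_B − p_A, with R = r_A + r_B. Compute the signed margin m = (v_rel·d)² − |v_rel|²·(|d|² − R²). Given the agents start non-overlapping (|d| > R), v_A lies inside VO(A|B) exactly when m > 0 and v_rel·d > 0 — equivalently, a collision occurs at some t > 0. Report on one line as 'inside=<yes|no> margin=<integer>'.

d = (-11, -1),  |d|² = 122;  R = 2+2 = 4,  c = 122−4² = 106
v_rel = (7, -2),  |v_rel|² = 53;  v_rel·d = (7)·(-11) + (-2)·(-1) = -75
53·t² + 150·t + 106 = 0  ⇒  m = (-75)² − 53·106 = 7
m = 7 > 0,  v_rel·d = -75 < 0  ⇒  outside

inside=no margin=7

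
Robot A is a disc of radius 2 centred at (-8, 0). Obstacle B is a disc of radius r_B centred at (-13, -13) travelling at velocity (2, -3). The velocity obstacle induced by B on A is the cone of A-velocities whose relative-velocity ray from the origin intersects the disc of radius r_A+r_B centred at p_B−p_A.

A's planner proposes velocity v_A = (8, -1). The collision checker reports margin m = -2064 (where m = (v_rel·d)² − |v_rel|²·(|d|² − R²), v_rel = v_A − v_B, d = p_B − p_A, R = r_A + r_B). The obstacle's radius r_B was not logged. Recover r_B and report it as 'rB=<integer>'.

m = -2064
d = (-5, -13);  v_rel = (6, 2),  |v_rel|² = 40
v_rel×d = (6)·(-13) − (2)·(-5) = -68
since m = R²·40 − (-68)²:  R² = (4624 + -2064) / 40 = 64
R = √64 = 8  ⇒  r_B = 8 − 2 = 6

rB=6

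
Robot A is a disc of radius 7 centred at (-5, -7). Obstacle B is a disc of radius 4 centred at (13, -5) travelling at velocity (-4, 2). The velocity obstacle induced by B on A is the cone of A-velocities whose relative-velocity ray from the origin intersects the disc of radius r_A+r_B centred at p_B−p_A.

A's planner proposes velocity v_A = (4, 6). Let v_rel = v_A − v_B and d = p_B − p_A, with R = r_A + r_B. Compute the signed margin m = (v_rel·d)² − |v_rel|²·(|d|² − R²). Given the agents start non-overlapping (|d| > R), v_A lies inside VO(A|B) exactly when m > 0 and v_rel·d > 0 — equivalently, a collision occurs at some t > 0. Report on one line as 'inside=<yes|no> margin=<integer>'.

d = (18, 2),  |d|² = 328;  R = 7+4 = 11,  c = 328−11² = 207
v_rel = (8, 4),  |v_rel|² = 80;  v_rel·d = (8)·(18) + (4)·(2) = 152
80·t² − 304·t + 207 = 0  ⇒  m = 152² − 80·207 = 6544
m = 6544 > 0,  v_rel·d = 152 > 0  ⇒  inside

inside=yes margin=6544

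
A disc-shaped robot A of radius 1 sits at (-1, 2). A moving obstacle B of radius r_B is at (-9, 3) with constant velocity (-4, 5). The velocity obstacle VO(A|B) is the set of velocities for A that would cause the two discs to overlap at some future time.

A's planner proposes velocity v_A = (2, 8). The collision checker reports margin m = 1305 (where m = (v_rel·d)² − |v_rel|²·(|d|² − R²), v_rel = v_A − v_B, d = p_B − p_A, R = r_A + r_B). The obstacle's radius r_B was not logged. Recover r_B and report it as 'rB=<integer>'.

m = 1305
d = (-8, 1);  v_rel = (6, 3),  |v_rel|² = 45
v_rel×d = (6)·(1) − (3)·(-8) = 30
since m = R²·45 − 30²:  R² = (900 + 1305) / 45 = 49
R = √49 = 7  ⇒  r_B = 7 − 1 = 6

rB=6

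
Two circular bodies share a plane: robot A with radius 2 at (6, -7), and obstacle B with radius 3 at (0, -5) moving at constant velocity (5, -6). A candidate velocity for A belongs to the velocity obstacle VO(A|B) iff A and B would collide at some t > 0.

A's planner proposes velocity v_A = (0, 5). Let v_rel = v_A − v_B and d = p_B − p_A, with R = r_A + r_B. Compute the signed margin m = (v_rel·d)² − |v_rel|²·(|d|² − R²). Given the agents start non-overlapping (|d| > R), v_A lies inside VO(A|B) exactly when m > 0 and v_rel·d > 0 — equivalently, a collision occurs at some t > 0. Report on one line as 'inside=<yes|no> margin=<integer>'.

d = (-6, 2),  |d|² = 40;  R = 2+3 = 5,  c = 40−5² = 15
v_rel = (-5, 11),  |v_rel|² = 146;  v_rel·d = (-5)·(-6) + (11)·(2) = 52
146·t² − 104·t + 15 = 0  ⇒  m = 52² − 146·15 = 514
m = 514 > 0,  v_rel·d = 52 > 0  ⇒  inside

inside=yes margin=514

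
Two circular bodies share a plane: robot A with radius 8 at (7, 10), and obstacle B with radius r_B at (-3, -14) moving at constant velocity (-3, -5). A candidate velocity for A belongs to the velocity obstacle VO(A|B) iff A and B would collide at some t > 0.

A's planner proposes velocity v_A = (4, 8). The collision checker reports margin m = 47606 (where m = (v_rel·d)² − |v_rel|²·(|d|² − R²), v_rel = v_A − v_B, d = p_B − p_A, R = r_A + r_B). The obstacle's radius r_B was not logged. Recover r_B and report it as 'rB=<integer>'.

m = 47606
d = (-10, -24);  v_rel = (7, 13),  |v_rel|² = 218
v_rel×d = (7)·(-24) − (13)·(-10) = -38
since m = R²·218 − (-38)²:  R² = (1444 + 47606) / 218 = 225
R = √225 = 15  ⇒  r_B = 15 − 8 = 7

rB=7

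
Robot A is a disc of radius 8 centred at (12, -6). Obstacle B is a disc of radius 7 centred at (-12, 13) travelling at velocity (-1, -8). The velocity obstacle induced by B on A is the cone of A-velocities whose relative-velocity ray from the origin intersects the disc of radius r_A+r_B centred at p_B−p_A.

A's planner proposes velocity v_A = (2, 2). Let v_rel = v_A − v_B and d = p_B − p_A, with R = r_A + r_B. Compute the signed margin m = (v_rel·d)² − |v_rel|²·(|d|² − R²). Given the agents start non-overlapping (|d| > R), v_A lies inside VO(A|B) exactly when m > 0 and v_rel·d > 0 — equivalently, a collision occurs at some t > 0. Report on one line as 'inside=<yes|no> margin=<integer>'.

d = (-24, 19),  |d|² = 937;  R = 8+7 = 15,  c = 937−15² = 712
v_rel = (3, 10),  |v_rel|² = 109;  v_rel·d = (3)·(-24) + (10)·(19) = 118
109·t² − 236·t + 712 = 0  ⇒  m = 118² − 109·712 = -63684
m = -63684 < 0,  v_rel·d = 118 > 0  ⇒  outside

inside=no margin=-63684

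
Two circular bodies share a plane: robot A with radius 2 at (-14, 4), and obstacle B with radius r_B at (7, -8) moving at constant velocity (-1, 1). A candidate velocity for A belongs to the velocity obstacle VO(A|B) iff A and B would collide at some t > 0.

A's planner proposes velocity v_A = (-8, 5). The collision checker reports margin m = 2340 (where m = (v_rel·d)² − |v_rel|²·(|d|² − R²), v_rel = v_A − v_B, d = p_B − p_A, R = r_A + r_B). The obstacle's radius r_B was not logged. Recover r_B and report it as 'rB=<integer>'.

m = 2340
d = (21, -12);  v_rel = (-7, 4),  |v_rel|² = 65
v_rel×d = (-7)·(-12) − (4)·(21) = 0
since m = R²·65 − 0²:  R² = (0 + 2340) / 65 = 36
R = √36 = 6  ⇒  r_B = 6 − 2 = 4

rB=4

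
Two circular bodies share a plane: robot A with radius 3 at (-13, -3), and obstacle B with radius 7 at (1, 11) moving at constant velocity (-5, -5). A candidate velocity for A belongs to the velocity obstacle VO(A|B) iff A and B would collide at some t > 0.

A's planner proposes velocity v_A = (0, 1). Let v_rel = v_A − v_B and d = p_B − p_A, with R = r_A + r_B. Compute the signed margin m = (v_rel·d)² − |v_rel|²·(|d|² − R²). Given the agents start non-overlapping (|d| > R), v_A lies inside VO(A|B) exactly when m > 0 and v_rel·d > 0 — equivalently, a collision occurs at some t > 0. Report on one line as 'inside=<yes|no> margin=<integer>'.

d = (14, 14),  |d|² = 392;  R = 3+7 = 10,  c = 392−10² = 292
v_rel = (5, 6),  |v_rel|² = 61;  v_rel·d = (5)·(14) + (6)·(14) = 154
61·t² − 308·t + 292 = 0  ⇒  m = 154² − 61·292 = 5904
m = 5904 > 0,  v_rel·d = 154 > 0  ⇒  inside

inside=yes margin=5904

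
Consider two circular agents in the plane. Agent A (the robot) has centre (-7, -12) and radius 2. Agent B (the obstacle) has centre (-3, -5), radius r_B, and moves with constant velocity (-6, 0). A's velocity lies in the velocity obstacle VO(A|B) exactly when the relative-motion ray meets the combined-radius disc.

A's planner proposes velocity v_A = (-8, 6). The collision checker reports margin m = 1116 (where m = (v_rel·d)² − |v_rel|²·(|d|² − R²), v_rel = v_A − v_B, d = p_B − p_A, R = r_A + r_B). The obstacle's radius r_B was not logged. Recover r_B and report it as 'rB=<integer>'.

m = 1116
d = (4, 7);  v_rel = (-2, 6),  |v_rel|² = 40
v_rel×d = (-2)·(7) − (6)·(4) = -38
since m = R²·40 − (-38)²:  R² = (1444 + 1116) / 40 = 64
R = √64 = 8  ⇒  r_B = 8 − 2 = 6

rB=6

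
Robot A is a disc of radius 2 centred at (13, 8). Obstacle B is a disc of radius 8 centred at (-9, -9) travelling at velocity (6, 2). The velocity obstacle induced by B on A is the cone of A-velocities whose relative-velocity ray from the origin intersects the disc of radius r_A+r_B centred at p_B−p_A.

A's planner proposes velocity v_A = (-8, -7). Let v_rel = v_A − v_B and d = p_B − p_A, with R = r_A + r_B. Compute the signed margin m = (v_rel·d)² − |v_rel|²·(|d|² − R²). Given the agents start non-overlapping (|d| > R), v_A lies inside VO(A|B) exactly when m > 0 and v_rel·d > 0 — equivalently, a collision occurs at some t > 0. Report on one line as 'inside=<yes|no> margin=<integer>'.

d = (-22, -17),  |d|² = 773;  R = 2+8 = 10,  c = 773−10² = 673
v_rel = (-14, -9),  |v_rel|² = 277;  v_rel·d = (-14)·(-22) + (-9)·(-17) = 461
277·t² − 922·t + 673 = 0  ⇒  m = 461² − 277·673 = 26100
m = 26100 > 0,  v_rel·d = 461 > 0  ⇒  inside

inside=yes margin=26100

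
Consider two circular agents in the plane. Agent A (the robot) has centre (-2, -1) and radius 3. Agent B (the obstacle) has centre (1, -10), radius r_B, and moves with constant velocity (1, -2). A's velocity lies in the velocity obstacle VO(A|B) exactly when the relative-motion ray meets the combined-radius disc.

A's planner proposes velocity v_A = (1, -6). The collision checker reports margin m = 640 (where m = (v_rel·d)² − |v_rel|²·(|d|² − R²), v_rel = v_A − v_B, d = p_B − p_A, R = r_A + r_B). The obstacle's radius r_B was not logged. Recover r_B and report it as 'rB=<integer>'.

m = 640
d = (3, -9);  v_rel = (0, -4),  |v_rel|² = 16
v_rel×d = (0)·(-9) − (-4)·(3) = 12
since m = R²·16 − 12²:  R² = (144 + 640) / 16 = 49
R = √49 = 7  ⇒  r_B = 7 − 3 = 4

rB=4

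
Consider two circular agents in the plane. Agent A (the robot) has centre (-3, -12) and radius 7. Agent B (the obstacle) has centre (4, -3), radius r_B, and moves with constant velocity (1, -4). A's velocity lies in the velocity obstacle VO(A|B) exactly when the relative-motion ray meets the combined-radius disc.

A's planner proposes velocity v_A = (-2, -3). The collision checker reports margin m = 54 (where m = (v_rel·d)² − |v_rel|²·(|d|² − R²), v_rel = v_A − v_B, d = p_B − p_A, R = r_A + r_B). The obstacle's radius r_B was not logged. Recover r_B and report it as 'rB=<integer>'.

m = 54
d = (7, 9);  v_rel = (-3, 1),  |v_rel|² = 10
v_rel×d = (-3)·(9) − (1)·(7) = -34
since m = R²·10 − (-34)²:  R² = (1156 + 54) / 10 = 121
R = √121 = 11  ⇒  r_B = 11 − 7 = 4

rB=4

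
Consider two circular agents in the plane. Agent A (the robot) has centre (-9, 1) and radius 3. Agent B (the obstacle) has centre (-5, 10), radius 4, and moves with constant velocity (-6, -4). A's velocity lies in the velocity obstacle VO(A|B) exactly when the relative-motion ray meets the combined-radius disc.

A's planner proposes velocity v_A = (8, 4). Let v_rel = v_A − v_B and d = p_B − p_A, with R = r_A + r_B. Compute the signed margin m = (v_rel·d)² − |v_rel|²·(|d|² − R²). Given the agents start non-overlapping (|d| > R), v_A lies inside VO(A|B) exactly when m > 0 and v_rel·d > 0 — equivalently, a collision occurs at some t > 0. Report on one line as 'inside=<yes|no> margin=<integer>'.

d = (4, 9),  |d|² = 97;  R = 3+4 = 7,  c = 97−7² = 48
v_rel = (14, 8),  |v_rel|² = 260;  v_rel·d = (14)·(4) + (8)·(9) = 128
260·t² − 256·t + 48 = 0  ⇒  m = 128² − 260·48 = 3904
m = 3904 > 0,  v_rel·d = 128 > 0  ⇒  inside

inside=yes margin=3904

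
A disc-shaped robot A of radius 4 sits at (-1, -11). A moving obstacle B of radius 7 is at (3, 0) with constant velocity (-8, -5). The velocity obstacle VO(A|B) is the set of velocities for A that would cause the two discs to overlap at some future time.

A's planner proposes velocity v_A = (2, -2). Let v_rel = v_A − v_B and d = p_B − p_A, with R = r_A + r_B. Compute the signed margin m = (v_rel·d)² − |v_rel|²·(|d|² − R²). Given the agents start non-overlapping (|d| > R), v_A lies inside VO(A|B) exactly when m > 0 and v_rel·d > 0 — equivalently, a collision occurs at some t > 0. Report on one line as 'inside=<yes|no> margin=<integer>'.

d = (4, 11),  |d|² = 137;  R = 4+7 = 11,  c = 137−11² = 16
v_rel = (10, 3),  |v_rel|² = 109;  v_rel·d = (10)·(4) + (3)·(11) = 73
109·t² − 146·t + 16 = 0  ⇒  m = 73² − 109·16 = 3585
m = 3585 > 0,  v_rel·d = 73 > 0  ⇒  inside

inside=yes margin=3585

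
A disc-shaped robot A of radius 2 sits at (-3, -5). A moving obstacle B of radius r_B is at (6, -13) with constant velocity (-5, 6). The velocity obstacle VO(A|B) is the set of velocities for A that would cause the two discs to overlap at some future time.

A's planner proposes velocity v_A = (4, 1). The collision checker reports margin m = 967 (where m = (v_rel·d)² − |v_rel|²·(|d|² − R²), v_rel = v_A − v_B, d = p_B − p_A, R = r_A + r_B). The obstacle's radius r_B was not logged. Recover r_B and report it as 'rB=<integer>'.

m = 967
d = (9, -8);  v_rel = (9, -5),  |v_rel|² = 106
v_rel×d = (9)·(-8) − (-5)·(9) = -27
since m = R²·106 − (-27)²:  R² = (729 + 967) / 106 = 16
R = √16 = 4  ⇒  r_B = 4 − 2 = 2

rB=2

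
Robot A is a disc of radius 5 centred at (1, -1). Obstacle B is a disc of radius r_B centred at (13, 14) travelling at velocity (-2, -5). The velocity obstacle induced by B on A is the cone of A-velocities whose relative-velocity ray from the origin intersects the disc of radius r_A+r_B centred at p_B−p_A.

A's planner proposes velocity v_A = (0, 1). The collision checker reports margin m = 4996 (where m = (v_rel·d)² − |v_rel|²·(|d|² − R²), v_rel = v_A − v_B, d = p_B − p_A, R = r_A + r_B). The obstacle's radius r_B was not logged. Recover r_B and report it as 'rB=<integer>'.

m = 4996
d = (12, 15);  v_rel = (2, 6),  |v_rel|² = 40
v_rel×d = (2)·(15) − (6)·(12) = -42
since m = R²·40 − (-42)²:  R² = (1764 + 4996) / 40 = 169
R = √169 = 13  ⇒  r_B = 13 − 5 = 8

rB=8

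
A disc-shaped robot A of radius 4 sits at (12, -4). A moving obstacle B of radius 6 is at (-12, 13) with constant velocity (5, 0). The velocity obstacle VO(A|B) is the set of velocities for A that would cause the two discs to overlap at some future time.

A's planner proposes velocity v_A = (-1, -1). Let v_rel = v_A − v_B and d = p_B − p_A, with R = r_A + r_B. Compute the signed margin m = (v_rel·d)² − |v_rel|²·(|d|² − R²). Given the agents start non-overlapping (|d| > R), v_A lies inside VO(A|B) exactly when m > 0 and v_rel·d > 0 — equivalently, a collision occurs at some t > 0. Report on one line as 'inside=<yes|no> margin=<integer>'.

d = (-24, 17),  |d|² = 865;  R = 4+6 = 10,  c = 865−10² = 765
v_rel = (-6, -1),  |v_rel|² = 37;  v_rel·d = (-6)·(-24) + (-1)·(17) = 127
37·t² − 254·t + 765 = 0  ⇒  m = 127² − 37·765 = -12176
m = -12176 < 0,  v_rel·d = 127 > 0  ⇒  outside

inside=no margin=-12176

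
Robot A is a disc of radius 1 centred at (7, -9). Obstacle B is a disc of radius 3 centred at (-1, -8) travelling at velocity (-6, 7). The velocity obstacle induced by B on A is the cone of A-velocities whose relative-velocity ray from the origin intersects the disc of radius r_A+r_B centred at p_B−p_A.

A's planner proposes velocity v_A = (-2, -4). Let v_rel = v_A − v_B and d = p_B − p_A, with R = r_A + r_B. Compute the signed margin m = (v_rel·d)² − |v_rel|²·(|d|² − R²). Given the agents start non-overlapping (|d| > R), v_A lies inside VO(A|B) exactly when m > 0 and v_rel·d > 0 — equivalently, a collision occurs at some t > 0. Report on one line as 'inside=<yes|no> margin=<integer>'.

d = (-8, 1),  |d|² = 65;  R = 1+3 = 4,  c = 65−4² = 49
v_rel = (4, -11),  |v_rel|² = 137;  v_rel·d = (4)·(-8) + (-11)·(1) = -43
137·t² + 86·t + 49 = 0  ⇒  m = (-43)² − 137·49 = -4864
m = -4864 < 0,  v_rel·d = -43 < 0  ⇒  outside

inside=no margin=-4864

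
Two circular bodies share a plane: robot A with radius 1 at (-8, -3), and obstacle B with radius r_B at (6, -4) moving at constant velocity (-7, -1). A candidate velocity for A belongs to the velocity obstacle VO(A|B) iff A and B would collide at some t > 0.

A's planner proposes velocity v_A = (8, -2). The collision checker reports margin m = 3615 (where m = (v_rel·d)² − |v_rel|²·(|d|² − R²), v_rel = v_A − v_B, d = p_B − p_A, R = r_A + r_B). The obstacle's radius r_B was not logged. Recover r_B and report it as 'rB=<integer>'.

m = 3615
d = (14, -1);  v_rel = (15, -1),  |v_rel|² = 226
v_rel×d = (15)·(-1) − (-1)·(14) = -1
since m = R²·226 − (-1)²:  R² = (1 + 3615) / 226 = 16
R = √16 = 4  ⇒  r_B = 4 − 1 = 3

rB=3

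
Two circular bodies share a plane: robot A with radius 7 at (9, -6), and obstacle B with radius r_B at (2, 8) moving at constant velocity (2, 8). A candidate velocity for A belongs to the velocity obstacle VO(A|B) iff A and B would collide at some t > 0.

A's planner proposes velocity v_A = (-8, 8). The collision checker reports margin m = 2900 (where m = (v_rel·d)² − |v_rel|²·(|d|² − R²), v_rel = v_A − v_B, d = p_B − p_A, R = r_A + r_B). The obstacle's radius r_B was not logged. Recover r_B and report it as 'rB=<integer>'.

m = 2900
d = (-7, 14);  v_rel = (-10, 0),  |v_rel|² = 100
v_rel×d = (-10)·(14) − (0)·(-7) = -140
since m = R²·100 − (-140)²:  R² = (19600 + 2900) / 100 = 225
R = √225 = 15  ⇒  r_B = 15 − 7 = 8

rB=8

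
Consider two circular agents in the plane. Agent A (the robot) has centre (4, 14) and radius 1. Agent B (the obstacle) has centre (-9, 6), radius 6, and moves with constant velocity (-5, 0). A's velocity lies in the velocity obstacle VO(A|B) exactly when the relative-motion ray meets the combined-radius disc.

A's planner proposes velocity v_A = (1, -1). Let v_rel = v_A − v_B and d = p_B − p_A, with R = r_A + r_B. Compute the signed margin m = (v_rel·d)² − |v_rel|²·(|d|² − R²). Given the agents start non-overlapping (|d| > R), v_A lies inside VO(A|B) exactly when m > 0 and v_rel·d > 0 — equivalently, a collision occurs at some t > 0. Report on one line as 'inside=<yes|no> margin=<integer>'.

d = (-13, -8),  |d|² = 233;  R = 1+6 = 7,  c = 233−7² = 184
v_rel = (6, -1),  |v_rel|² = 37;  v_rel·d = (6)·(-13) + (-1)·(-8) = -70
37·t² + 140·t + 184 = 0  ⇒  m = (-70)² − 37·184 = -1908
m = -1908 < 0,  v_rel·d = -70 < 0  ⇒  outside

inside=no margin=-1908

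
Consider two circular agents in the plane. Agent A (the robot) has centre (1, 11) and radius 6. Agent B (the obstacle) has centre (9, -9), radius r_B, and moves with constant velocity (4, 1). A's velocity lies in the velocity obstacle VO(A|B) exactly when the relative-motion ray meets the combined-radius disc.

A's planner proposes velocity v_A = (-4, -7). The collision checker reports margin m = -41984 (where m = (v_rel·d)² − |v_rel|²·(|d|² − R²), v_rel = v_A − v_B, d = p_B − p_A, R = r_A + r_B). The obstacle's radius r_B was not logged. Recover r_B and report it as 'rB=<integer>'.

m = -41984
d = (8, -20);  v_rel = (-8, -8),  |v_rel|² = 128
v_rel×d = (-8)·(-20) − (-8)·(8) = 224
since m = R²·128 − 224²:  R² = (50176 + -41984) / 128 = 64
R = √64 = 8  ⇒  r_B = 8 − 6 = 2

rB=2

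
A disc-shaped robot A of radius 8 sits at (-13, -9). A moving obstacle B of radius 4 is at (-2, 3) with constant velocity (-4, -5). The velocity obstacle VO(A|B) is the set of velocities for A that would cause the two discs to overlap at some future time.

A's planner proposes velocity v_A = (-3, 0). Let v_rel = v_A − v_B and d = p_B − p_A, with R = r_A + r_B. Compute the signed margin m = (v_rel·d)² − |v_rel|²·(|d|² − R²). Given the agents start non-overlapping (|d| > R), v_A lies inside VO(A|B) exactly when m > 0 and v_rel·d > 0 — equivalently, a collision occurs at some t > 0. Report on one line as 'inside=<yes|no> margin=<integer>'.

d = (11, 12),  |d|² = 265;  R = 8+4 = 12,  c = 265−12² = 121
v_rel = (1, 5),  |v_rel|² = 26;  v_rel·d = (1)·(11) + (5)·(12) = 71
26·t² − 142·t + 121 = 0  ⇒  m = 71² − 26·121 = 1895
m = 1895 > 0,  v_rel·d = 71 > 0  ⇒  inside

inside=yes margin=1895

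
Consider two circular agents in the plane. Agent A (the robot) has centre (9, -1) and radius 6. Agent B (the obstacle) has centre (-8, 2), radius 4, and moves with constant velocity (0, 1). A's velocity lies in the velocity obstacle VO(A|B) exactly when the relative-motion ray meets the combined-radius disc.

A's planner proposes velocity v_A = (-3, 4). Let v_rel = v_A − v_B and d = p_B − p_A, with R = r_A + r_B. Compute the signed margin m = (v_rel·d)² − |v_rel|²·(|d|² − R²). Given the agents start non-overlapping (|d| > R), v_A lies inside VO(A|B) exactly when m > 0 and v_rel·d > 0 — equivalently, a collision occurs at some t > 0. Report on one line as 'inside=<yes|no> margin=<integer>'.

d = (-17, 3),  |d|² = 298;  R = 6+4 = 10,  c = 298−10² = 198
v_rel = (-3, 3),  |v_rel|² = 18;  v_rel·d = (-3)·(-17) + (3)·(3) = 60
18·t² − 120·t + 198 = 0  ⇒  m = 60² − 18·198 = 36
m = 36 > 0,  v_rel·d = 60 > 0  ⇒  inside

inside=yes margin=36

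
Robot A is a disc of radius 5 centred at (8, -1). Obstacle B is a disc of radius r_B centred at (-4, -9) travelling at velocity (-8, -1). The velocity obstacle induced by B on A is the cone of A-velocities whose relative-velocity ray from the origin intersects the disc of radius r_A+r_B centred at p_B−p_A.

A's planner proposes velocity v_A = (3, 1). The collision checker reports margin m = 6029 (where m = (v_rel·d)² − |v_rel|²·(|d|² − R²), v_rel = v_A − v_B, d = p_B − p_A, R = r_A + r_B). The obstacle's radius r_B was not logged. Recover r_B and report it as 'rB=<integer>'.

m = 6029
d = (-12, -8);  v_rel = (11, 2),  |v_rel|² = 125
v_rel×d = (11)·(-8) − (2)·(-12) = -64
since m = R²·125 − (-64)²:  R² = (4096 + 6029) / 125 = 81
R = √81 = 9  ⇒  r_B = 9 − 5 = 4

rB=4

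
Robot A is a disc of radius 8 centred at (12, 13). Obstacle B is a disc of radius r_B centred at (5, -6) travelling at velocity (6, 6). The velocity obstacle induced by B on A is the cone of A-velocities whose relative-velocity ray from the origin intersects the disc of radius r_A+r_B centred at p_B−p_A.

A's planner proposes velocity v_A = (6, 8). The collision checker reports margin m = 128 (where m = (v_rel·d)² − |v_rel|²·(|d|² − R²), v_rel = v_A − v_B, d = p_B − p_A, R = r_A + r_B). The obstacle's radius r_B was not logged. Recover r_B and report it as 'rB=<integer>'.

m = 128
d = (-7, -19);  v_rel = (0, 2),  |v_rel|² = 4
v_rel×d = (0)·(-19) − (2)·(-7) = 14
since m = R²·4 − 14²:  R² = (196 + 128) / 4 = 81
R = √81 = 9  ⇒  r_B = 9 − 8 = 1

rB=1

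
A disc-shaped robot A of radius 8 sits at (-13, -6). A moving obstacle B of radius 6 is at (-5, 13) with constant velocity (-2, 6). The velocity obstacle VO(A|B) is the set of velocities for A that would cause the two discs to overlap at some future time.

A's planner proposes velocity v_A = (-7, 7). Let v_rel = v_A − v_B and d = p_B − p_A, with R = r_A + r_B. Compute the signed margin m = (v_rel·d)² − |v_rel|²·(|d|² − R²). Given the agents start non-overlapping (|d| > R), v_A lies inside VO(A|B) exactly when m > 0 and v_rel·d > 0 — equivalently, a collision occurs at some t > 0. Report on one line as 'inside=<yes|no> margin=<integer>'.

d = (8, 19),  |d|² = 425;  R = 8+6 = 14,  c = 425−14² = 229
v_rel = (-5, 1),  |v_rel|² = 26;  v_rel·d = (-5)·(8) + (1)·(19) = -21
26·t² + 42·t + 229 = 0  ⇒  m = (-21)² − 26·229 = -5513
m = -5513 < 0,  v_rel·d = -21 < 0  ⇒  outside

inside=no margin=-5513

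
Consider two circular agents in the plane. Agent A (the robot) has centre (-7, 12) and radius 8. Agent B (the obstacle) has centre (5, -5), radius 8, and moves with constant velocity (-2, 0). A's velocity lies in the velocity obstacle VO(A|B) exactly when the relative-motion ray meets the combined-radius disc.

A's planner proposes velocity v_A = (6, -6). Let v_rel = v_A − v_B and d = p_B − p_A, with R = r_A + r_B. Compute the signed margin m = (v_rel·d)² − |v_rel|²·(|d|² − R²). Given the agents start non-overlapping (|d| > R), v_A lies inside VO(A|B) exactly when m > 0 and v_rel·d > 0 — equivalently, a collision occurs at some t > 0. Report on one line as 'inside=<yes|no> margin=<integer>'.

d = (12, -17),  |d|² = 433;  R = 8+8 = 16,  c = 433−16² = 177
v_rel = (8, -6),  |v_rel|² = 100;  v_rel·d = (8)·(12) + (-6)·(-17) = 198
100·t² − 396·t + 177 = 0  ⇒  m = 198² − 100·177 = 21504
m = 21504 > 0,  v_rel·d = 198 > 0  ⇒  inside

inside=yes margin=21504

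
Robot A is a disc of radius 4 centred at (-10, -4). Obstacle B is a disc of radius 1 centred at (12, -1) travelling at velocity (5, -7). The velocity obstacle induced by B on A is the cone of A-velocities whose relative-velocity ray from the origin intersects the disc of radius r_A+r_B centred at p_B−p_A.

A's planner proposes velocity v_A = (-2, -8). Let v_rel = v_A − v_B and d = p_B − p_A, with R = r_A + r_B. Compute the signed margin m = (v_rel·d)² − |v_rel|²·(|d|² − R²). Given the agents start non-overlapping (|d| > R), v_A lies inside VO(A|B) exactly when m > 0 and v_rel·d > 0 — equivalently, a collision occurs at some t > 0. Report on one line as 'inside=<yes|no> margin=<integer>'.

d = (22, 3),  |d|² = 493;  R = 4+1 = 5,  c = 493−5² = 468
v_rel = (-7, -1),  |v_rel|² = 50;  v_rel·d = (-7)·(22) + (-1)·(3) = -157
50·t² + 314·t + 468 = 0  ⇒  m = (-157)² − 50·468 = 1249
m = 1249 > 0,  v_rel·d = -157 < 0  ⇒  outside

inside=no margin=1249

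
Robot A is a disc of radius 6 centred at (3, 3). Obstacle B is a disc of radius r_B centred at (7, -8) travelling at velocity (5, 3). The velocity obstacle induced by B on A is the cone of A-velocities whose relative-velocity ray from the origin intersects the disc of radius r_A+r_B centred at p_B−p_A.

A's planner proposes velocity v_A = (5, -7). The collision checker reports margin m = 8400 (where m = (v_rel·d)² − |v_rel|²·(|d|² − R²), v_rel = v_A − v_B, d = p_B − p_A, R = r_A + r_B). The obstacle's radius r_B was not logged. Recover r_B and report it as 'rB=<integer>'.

m = 8400
d = (4, -11);  v_rel = (0, -10),  |v_rel|² = 100
v_rel×d = (0)·(-11) − (-10)·(4) = 40
since m = R²·100 − 40²:  R² = (1600 + 8400) / 100 = 100
R = √100 = 10  ⇒  r_B = 10 − 6 = 4

rB=4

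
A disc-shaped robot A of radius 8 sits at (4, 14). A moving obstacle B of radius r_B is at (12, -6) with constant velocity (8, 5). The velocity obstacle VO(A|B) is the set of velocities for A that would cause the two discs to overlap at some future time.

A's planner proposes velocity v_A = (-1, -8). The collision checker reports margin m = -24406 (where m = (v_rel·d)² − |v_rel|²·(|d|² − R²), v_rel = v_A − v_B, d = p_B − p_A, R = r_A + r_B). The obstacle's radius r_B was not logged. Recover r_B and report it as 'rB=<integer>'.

m = -24406
d = (8, -20);  v_rel = (-9, -13),  |v_rel|² = 250
v_rel×d = (-9)·(-20) − (-13)·(8) = 284
since m = R²·250 − 284²:  R² = (80656 + -24406) / 250 = 225
R = √225 = 15  ⇒  r_B = 15 − 8 = 7

rB=7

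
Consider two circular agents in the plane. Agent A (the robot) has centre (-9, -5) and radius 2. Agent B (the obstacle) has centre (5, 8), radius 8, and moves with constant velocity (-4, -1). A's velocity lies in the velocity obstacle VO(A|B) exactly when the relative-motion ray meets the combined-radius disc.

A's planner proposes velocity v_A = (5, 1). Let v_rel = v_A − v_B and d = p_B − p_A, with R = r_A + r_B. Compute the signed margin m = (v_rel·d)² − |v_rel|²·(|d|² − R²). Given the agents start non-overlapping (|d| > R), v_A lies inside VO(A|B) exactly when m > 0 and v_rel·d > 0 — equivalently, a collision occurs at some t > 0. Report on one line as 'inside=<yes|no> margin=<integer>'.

d = (14, 13),  |d|² = 365;  R = 2+8 = 10,  c = 365−10² = 265
v_rel = (9, 2),  |v_rel|² = 85;  v_rel·d = (9)·(14) + (2)·(13) = 152
85·t² − 304·t + 265 = 0  ⇒  m = 152² − 85·265 = 579
m = 579 > 0,  v_rel·d = 152 > 0  ⇒  inside

inside=yes margin=579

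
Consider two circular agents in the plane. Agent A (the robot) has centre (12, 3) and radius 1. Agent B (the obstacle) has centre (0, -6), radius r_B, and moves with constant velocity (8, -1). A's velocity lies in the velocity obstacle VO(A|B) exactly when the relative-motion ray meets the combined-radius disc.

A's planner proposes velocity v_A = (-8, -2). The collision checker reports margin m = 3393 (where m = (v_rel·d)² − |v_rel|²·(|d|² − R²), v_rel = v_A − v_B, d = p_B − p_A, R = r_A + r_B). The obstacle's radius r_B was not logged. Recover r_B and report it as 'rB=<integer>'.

m = 3393
d = (-12, -9);  v_rel = (-16, -1),  |v_rel|² = 257
v_rel×d = (-16)·(-9) − (-1)·(-12) = 132
since m = R²·257 − 132²:  R² = (17424 + 3393) / 257 = 81
R = √81 = 9  ⇒  r_B = 9 − 1 = 8

rB=8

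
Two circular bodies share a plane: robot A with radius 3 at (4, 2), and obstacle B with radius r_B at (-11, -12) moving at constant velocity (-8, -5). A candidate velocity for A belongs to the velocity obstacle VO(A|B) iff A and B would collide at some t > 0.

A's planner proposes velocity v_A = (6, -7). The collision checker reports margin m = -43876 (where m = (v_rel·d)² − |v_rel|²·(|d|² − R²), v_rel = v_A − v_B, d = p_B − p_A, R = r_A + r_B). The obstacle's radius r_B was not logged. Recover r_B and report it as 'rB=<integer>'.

m = -43876
d = (-15, -14);  v_rel = (14, -2),  |v_rel|² = 200
v_rel×d = (14)·(-14) − (-2)·(-15) = -226
since m = R²·200 − (-226)²:  R² = (51076 + -43876) / 200 = 36
R = √36 = 6  ⇒  r_B = 6 − 3 = 3

rB=3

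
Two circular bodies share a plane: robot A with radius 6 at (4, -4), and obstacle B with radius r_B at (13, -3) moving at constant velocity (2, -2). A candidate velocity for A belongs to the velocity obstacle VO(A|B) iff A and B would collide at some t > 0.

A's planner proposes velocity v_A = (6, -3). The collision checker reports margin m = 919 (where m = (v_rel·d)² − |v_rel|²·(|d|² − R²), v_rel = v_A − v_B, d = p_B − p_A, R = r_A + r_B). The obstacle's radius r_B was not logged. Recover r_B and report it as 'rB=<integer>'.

m = 919
d = (9, 1);  v_rel = (4, -1),  |v_rel|² = 17
v_rel×d = (4)·(1) − (-1)·(9) = 13
since m = R²·17 − 13²:  R² = (169 + 919) / 17 = 64
R = √64 = 8  ⇒  r_B = 8 − 6 = 2

rB=2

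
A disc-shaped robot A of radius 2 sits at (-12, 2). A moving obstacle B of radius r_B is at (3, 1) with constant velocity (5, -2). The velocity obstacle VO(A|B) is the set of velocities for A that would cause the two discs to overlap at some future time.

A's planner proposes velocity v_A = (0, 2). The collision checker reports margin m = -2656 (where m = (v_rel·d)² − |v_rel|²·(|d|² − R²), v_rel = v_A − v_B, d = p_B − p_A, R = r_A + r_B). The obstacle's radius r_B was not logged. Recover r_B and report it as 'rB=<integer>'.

m = -2656
d = (15, -1);  v_rel = (-5, 4),  |v_rel|² = 41
v_rel×d = (-5)·(-1) − (4)·(15) = -55
since m = R²·41 − (-55)²:  R² = (3025 + -2656) / 41 = 9
R = √9 = 3  ⇒  r_B = 3 − 2 = 1

rB=1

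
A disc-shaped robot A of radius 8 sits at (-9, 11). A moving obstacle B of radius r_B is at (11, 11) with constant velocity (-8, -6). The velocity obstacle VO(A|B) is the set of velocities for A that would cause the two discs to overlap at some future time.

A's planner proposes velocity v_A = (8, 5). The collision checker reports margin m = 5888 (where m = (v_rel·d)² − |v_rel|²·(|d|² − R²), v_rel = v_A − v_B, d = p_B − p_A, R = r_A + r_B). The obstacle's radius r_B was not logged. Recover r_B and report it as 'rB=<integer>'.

m = 5888
d = (20, 0);  v_rel = (16, 11),  |v_rel|² = 377
v_rel×d = (16)·(0) − (11)·(20) = -220
since m = R²·377 − (-220)²:  R² = (48400 + 5888) / 377 = 144
R = √144 = 12  ⇒  r_B = 12 − 8 = 4

rB=4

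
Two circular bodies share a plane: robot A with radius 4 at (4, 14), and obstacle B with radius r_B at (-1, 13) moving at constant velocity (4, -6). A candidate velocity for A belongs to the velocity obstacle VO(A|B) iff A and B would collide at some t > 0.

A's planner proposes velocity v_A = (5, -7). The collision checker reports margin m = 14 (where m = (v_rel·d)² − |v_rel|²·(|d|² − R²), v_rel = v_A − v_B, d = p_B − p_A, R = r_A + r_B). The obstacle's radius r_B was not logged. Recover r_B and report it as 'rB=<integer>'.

m = 14
d = (-5, -1);  v_rel = (1, -1),  |v_rel|² = 2
v_rel×d = (1)·(-1) − (-1)·(-5) = -6
since m = R²·2 − (-6)²:  R² = (36 + 14) / 2 = 25
R = √25 = 5  ⇒  r_B = 5 − 4 = 1

rB=1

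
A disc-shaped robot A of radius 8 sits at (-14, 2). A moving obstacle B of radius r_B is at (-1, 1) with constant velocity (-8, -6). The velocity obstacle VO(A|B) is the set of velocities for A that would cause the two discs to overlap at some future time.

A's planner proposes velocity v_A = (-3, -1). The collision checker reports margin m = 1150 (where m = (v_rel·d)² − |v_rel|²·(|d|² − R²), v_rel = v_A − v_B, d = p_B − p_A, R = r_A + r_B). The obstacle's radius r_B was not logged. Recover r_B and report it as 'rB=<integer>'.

m = 1150
d = (13, -1);  v_rel = (5, 5),  |v_rel|² = 50
v_rel×d = (5)·(-1) − (5)·(13) = -70
since m = R²·50 − (-70)²:  R² = (4900 + 1150) / 50 = 121
R = √121 = 11  ⇒  r_B = 11 − 8 = 3

rB=3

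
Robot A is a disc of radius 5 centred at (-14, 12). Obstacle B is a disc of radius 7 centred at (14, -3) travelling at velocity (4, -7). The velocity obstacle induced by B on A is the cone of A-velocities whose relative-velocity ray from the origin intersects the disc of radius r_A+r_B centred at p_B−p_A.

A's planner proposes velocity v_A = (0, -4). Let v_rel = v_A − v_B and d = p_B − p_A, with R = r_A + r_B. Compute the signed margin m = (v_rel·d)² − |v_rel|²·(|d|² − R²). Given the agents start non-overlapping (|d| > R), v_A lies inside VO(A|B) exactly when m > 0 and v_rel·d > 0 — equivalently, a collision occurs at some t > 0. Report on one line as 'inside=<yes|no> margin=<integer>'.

d = (28, -15),  |d|² = 1009;  R = 5+7 = 12,  c = 1009−12² = 865
v_rel = (-4, 3),  |v_rel|² = 25;  v_rel·d = (-4)·(28) + (3)·(-15) = -157
25·t² + 314·t + 865 = 0  ⇒  m = (-157)² − 25·865 = 3024
m = 3024 > 0,  v_rel·d = -157 < 0  ⇒  outside

inside=no margin=3024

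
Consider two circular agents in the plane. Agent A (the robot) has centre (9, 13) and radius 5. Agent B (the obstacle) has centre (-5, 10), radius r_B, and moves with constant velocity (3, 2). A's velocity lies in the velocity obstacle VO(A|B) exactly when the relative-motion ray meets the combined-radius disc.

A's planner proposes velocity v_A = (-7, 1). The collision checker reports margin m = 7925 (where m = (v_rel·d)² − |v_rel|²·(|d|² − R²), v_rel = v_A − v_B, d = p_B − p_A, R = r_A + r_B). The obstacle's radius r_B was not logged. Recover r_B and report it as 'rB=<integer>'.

m = 7925
d = (-14, -3);  v_rel = (-10, -1),  |v_rel|² = 101
v_rel×d = (-10)·(-3) − (-1)·(-14) = 16
since m = R²·101 − 16²:  R² = (256 + 7925) / 101 = 81
R = √81 = 9  ⇒  r_B = 9 − 5 = 4

rB=4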